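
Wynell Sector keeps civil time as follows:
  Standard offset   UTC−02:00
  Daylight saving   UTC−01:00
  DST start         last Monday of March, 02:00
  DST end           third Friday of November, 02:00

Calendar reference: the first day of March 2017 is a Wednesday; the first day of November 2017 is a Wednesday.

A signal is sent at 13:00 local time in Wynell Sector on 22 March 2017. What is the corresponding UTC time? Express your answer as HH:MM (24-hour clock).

15:00

1 March 2017 is a Wednesday, so Mondays fall on 6, 13, 20, 27; the last is March 27.
1 November 2017 is a Wednesday, so the first Friday is November 3 and the third is November 17.
22 March 2017 is outside the daylight-saving period (27 March – 17 November), so Wynell Sector is on standard time, UTC−02:00.
13:00 local + 2h = 15:00 UTC.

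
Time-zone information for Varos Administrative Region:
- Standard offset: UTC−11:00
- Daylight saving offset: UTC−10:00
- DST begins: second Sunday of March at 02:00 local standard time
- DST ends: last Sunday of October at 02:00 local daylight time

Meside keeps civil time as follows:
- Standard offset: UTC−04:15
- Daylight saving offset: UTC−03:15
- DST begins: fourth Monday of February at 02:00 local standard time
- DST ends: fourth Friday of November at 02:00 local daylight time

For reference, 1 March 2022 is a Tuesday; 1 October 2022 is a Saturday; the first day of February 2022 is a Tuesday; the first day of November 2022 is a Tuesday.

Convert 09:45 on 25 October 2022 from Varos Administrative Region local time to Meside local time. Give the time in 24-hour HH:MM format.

1 March 2022 is a Tuesday, so the first Sunday is March 6 and the second is March 13.
1 October 2022 is a Saturday, so Sundays fall on 2, 9, 16, 23, 30; the last is October 30.
25 October 2022 lies within the daylight-saving period (13 March – 30 October), so Varos Administrative Region is on daylight time, UTC−10:00.
09:45 Varos Administrative Region + 10h = 19:45 UTC.
1 February 2022 is a Tuesday, so the first Monday is February 7 and the fourth is February 28.
1 November 2022 is a Tuesday, so the first Friday is November 4 and the fourth is November 25.
At the standard offset (UTC−04:15), 19:45 UTC − 4h15m = 15:30 Meside standard time.
The standard-time date in Meside, 25 October 2022, lies within the daylight-saving period (28 February – 25 November), so Meside is on daylight time, UTC−03:15.
19:45 UTC − 3h15m = 16:30 Meside.

16:30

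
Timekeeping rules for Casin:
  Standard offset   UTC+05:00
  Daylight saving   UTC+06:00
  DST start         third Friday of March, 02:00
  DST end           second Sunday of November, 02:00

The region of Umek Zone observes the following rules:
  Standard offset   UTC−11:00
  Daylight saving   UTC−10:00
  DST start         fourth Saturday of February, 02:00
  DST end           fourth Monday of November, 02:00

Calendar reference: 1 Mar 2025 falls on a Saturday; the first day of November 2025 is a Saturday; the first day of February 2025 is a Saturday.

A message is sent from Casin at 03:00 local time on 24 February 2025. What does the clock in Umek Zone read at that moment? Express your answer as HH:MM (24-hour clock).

1 March 2025 is a Saturday, so the first Friday is March 7 and the third is March 21.
1 November 2025 is a Saturday, so the first Sunday is November 2 and the second is November 9.
24 February 2025 does not fall between 21 March and 9 November, so daylight saving is not in effect and Casin is at UTC+05:00.
03:00 Casin − 5h = 22:00 UTC (rolling into the previous day, 23 February 2025).
1 February 2025 is a Saturday, so the first Saturday is February 1 and the fourth is February 22.
1 November 2025 is a Saturday, so the first Monday is November 3 and the fourth is November 24.
At the standard offset (UTC−11:00), 22:00 UTC − 11h = 11:00 Umek Zone standard time.
The standard-time date in Umek Zone, 23 February 2025, lies within the daylight-saving period (22 February – 24 November), so Umek Zone is on daylight time, UTC−10:00.
22:00 UTC − 10h = 12:00 Umek Zone.

12:00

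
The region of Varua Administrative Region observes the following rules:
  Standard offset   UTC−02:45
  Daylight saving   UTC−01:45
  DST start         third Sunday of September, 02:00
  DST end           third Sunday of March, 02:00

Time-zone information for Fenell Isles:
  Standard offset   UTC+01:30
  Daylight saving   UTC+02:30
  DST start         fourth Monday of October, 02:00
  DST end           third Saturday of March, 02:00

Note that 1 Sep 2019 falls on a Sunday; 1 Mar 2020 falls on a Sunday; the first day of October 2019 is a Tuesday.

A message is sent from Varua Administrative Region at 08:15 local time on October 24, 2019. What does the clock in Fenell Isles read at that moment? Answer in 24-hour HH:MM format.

11:30

1 September 2019 is a Sunday, so the first Sunday is September 1 and the third is September 15.
1 March 2020 is a Sunday, so the first Sunday is March 1 and the third is March 15.
Daylight saving runs 15 September 2019 – 15 March 2020; October 24, 2019 is inside that window, so Varua Administrative Region is at UTC−01:45.
08:15 Varua Administrative Region + 1h45m = 10:00 UTC.
1 October 2019 is a Tuesday, so the first Monday is October 7 and the fourth is October 28.
1 March 2020 is a Sunday, so the first Saturday is March 7 and the third is March 21.
At the standard offset (UTC+01:30), 10:00 UTC + 1h30m = 11:30 Fenell Isles standard time.
The standard-time date in Fenell Isles, October 24, 2019, does not fall between 28 October 2019 and 21 March 2020, so daylight saving is not in effect and Fenell Isles is at UTC+01:30.
10:00 UTC + 1h30m = 11:30 Fenell Isles.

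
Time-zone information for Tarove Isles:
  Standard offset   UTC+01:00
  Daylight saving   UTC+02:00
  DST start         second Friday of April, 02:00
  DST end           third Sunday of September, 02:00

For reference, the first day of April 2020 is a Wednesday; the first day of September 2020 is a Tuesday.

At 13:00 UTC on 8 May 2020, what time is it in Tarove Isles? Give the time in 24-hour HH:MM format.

1 April 2020 is a Wednesday, so the first Friday is April 3 and the second is April 10.
1 September 2020 is a Tuesday, so the first Sunday is September 6 and the third is September 20.
At the standard offset (UTC+01:00), 13:00 UTC + 1h = 14:00 Tarove Isles standard time.
The standard-time date in Tarove Isles, 8 May 2020, falls between 10 April and 20 September, so daylight saving is in effect and Tarove Isles is at UTC+02:00.
13:00 UTC + 2h = 15:00 local.

15:00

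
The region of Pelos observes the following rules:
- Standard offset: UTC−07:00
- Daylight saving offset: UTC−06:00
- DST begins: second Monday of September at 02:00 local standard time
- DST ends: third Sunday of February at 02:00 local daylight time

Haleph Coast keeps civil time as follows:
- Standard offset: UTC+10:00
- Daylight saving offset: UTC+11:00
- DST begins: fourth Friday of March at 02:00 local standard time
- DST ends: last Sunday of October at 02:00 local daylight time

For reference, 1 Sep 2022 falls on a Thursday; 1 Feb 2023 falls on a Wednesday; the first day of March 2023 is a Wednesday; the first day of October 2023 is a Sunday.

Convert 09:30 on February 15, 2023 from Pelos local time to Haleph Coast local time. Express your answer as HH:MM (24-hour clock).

01:30

1 September 2022 is a Thursday, so the first Monday is September 5 and the second is September 12.
1 February 2023 is a Wednesday, so the first Sunday is February 5 and the third is February 19.
Daylight saving runs 12 September 2022 – 19 February 2023; February 15, 2023 is inside that window, so Pelos is at UTC−06:00.
09:30 Pelos + 6h = 15:30 UTC.
1 March 2023 is a Wednesday, so the first Friday is March 3 and the fourth is March 24.
1 October 2023 is a Sunday, so Sundays fall on 1, 8, 15, 22, 29; the last is October 29.
At the standard offset (UTC+10:00), 15:30 UTC + 10h = 01:30 Haleph Coast standard time (rolling into the next day, 16 February 2023).
Daylight saving runs 24 March – 29 October; the standard-time date in Haleph Coast, February 16, 2023, is outside that window, so Haleph Coast is on standard time at UTC+10:00.
15:30 UTC + 10h = 01:30 Haleph Coast (rolling into the next day, 16 February 2023).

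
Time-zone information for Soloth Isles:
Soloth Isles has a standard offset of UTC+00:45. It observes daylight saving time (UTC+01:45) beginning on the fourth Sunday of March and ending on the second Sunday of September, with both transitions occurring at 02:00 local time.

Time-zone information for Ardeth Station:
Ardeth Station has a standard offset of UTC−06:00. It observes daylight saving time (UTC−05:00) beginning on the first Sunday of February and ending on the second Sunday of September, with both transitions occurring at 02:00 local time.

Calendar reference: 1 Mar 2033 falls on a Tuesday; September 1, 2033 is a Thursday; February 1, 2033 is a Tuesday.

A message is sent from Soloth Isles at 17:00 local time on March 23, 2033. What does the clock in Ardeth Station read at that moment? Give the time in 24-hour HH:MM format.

11:15

1 March 2033 is a Tuesday, so the first Sunday is March 6 and the fourth is March 27.
1 September 2033 is a Thursday, so the first Sunday is September 4 and the second is September 11.
Daylight saving runs 27 March – 11 September; March 23, 2033 is outside that window, so Soloth Isles is on standard time at UTC+00:45.
17:00 Soloth Isles − 0h45m = 16:15 UTC.
1 February 2033 is a Tuesday, so the first Sunday is February 6.
1 September 2033 is a Thursday, so the first Sunday is September 4 and the second is September 11.
At the standard offset (UTC−06:00), 16:15 UTC − 6h = 10:15 Ardeth Station standard time.
The standard-time date in Ardeth Station, March 23, 2033, lies within the daylight-saving period (6 February – 11 September), so Ardeth Station is on daylight time, UTC−05:00.
16:15 UTC − 5h = 11:15 Ardeth Station.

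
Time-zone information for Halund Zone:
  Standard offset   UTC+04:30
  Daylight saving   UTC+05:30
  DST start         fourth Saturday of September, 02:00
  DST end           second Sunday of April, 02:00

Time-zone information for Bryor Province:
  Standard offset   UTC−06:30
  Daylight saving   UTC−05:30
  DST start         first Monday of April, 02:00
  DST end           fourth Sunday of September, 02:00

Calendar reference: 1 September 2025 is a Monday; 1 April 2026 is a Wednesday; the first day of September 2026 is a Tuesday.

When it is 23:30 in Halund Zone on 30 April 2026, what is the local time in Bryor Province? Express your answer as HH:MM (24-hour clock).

13:30

1 September 2025 is a Monday, so the first Saturday is September 6 and the fourth is September 27.
1 April 2026 is a Wednesday, so the first Sunday is April 5 and the second is April 12.
Daylight saving runs 27 September 2025 – 12 April 2026; 30 April 2026 is outside that window, so Halund Zone is on standard time at UTC+04:30.
23:30 Halund Zone − 4h30m = 19:00 UTC.
1 April 2026 is a Wednesday, so the first Monday is April 6.
1 September 2026 is a Tuesday, so the first Sunday is September 6 and the fourth is September 27.
At the standard offset (UTC−06:30), 19:00 UTC − 6h30m = 12:30 Bryor Province standard time.
The standard-time date in Bryor Province, 30 April 2026, falls between 6 April and 27 September, so daylight saving is in effect and Bryor Province is at UTC−05:30.
19:00 UTC − 5h30m = 13:30 Bryor Province.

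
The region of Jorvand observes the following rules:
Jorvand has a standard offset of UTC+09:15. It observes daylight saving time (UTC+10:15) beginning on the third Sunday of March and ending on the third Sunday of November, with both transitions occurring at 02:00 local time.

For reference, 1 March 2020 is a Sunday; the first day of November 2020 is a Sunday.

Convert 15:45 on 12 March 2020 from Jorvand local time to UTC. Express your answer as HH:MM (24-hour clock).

1 March 2020 is a Sunday, so the first Sunday is March 1 and the third is March 15.
1 November 2020 is a Sunday, so the first Sunday is November 1 and the third is November 15.
12 March 2020 is outside the daylight-saving period (15 March – 15 November), so Jorvand is on standard time, UTC+09:15.
15:45 local − 9h15m = 06:30 UTC.

06:30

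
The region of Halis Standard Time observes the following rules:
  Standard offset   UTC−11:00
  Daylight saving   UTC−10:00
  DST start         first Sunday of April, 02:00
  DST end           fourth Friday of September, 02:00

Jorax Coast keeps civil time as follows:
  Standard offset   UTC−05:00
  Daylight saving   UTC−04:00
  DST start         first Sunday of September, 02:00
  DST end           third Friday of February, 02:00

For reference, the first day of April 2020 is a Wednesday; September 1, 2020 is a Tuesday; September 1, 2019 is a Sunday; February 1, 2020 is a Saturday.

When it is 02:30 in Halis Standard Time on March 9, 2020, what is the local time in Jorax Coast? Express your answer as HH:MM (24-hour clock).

1 April 2020 is a Wednesday, so the first Sunday is April 5.
1 September 2020 is a Tuesday, so the first Friday is September 4 and the fourth is September 25.
March 9, 2020 does not fall between 5 April and 25 September, so daylight saving is not in effect and Halis Standard Time is at UTC−11:00.
02:30 Halis Standard Time + 11h = 13:30 UTC.
1 September 2019 is a Sunday, so the first Sunday is September 1.
1 February 2020 is a Saturday, so the first Friday is February 7 and the third is February 21.
At the standard offset (UTC−05:00), 13:30 UTC − 5h = 08:30 Jorax Coast standard time.
The standard-time date in Jorax Coast, March 9, 2020, does not fall between 1 September 2019 and 21 February 2020, so daylight saving is not in effect and Jorax Coast is at UTC−05:00.
13:30 UTC − 5h = 08:30 Jorax Coast.

08:30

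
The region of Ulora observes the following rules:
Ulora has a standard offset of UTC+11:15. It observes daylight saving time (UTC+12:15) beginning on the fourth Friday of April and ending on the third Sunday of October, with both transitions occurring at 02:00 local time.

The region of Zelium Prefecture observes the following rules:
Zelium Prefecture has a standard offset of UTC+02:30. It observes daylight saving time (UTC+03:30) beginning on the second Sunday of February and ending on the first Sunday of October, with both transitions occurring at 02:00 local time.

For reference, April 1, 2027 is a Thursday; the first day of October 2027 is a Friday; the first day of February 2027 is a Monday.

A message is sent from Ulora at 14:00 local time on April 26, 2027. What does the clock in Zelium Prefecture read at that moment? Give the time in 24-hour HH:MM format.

05:15

1 April 2027 is a Thursday, so the first Friday is April 2 and the fourth is April 23.
1 October 2027 is a Friday, so the first Sunday is October 3 and the third is October 17.
April 26, 2027 falls between 23 April and 17 October, so daylight saving is in effect and Ulora is at UTC+12:15.
14:00 Ulora − 12h15m = 01:45 UTC.
1 February 2027 is a Monday, so the first Sunday is February 7 and the second is February 14.
1 October 2027 is a Friday, so the first Sunday is October 3.
At the standard offset (UTC+02:30), 01:45 UTC + 2h30m = 04:15 Zelium Prefecture standard time.
Daylight saving runs 14 February – 3 October; the standard-time date in Zelium Prefecture, April 26, 2027, is inside that window, so Zelium Prefecture is at UTC+03:30.
01:45 UTC + 3h30m = 05:15 Zelium Prefecture.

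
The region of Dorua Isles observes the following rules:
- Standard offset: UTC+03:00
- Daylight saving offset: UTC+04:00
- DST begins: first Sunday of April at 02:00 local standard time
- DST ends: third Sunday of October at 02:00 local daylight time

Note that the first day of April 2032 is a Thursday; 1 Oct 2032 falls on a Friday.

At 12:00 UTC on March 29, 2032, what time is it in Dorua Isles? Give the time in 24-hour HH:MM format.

1 April 2032 is a Thursday, so the first Sunday is April 4.
1 October 2032 is a Friday, so the first Sunday is October 3 and the third is October 17.
At the standard offset (UTC+03:00), 12:00 UTC + 3h = 15:00 Dorua Isles standard time.
The standard-time date in Dorua Isles, March 29, 2032, is outside the daylight-saving period (4 April – 17 October), so Dorua Isles is on standard time, UTC+03:00.
12:00 UTC + 3h = 15:00 local.

15:00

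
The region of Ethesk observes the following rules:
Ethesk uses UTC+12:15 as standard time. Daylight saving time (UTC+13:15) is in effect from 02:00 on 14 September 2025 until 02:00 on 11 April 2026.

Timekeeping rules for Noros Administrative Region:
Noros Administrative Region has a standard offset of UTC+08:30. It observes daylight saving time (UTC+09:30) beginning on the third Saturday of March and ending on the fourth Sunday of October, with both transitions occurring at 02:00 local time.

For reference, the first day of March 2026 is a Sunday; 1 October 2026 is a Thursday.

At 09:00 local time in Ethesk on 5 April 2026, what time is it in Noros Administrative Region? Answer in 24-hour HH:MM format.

5 April 2026 lies within the daylight-saving period (14 September 2025 – 11 April 2026), so Ethesk is on daylight time, UTC+13:15.
09:00 Ethesk − 13h15m = 19:45 UTC (rolling into the previous day, 4 April 2026).
1 March 2026 is a Sunday, so the first Saturday is March 7 and the third is March 21.
1 October 2026 is a Thursday, so the first Sunday is October 4 and the fourth is October 25.
At the standard offset (UTC+08:30), 19:45 UTC + 8h30m = 04:15 Noros Administrative Region standard time (rolling into the next day, 5 April 2026).
The standard-time date in Noros Administrative Region, 5 April 2026, falls between 21 March and 25 October, so daylight saving is in effect and Noros Administrative Region is at UTC+09:30.
19:45 UTC + 9h30m = 05:15 Noros Administrative Region (rolling into the next day, 5 April 2026).

05:15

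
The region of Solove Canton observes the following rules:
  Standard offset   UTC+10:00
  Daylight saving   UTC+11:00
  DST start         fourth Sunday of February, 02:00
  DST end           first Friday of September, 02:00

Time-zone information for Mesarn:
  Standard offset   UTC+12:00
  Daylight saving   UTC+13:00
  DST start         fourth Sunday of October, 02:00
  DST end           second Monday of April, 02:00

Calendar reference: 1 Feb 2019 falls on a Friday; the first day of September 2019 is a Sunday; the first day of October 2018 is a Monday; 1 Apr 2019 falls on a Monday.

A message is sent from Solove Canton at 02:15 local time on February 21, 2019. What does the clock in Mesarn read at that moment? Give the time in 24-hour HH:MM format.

05:15

1 February 2019 is a Friday, so the first Sunday is February 3 and the fourth is February 24.
1 September 2019 is a Sunday, so the first Friday is September 6.
February 21, 2019 is outside the daylight-saving period (24 February – 6 September), so Solove Canton is on standard time, UTC+10:00.
02:15 Solove Canton − 10h = 16:15 UTC (rolling into the previous day, 20 February 2019).
1 October 2018 is a Monday, so the first Sunday is October 7 and the fourth is October 28.
1 April 2019 is a Monday, so the first Monday is April 1 and the second is April 8.
At the standard offset (UTC+12:00), 16:15 UTC + 12h = 04:15 Mesarn standard time (rolling into the next day, 21 February 2019).
The standard-time date in Mesarn, February 21, 2019, lies within the daylight-saving period (28 October 2018 – 8 April 2019), so Mesarn is on daylight time, UTC+13:00.
16:15 UTC + 13h = 05:15 Mesarn (rolling into the next day, 21 February 2019).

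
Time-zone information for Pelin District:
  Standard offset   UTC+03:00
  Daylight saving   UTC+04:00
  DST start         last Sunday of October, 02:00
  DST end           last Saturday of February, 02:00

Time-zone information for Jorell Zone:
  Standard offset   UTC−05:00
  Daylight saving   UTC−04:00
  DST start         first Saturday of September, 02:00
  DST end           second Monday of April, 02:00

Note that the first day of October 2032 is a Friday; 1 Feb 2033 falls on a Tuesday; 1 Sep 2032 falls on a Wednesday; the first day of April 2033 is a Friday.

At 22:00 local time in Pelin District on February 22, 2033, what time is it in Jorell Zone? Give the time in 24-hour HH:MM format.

14:00

1 October 2032 is a Friday, so Sundays fall on 3, 10, 17, 24, 31; the last is October 31.
1 February 2033 is a Tuesday, so Saturdays fall on 5, 12, 19, 26; the last is February 26.
February 22, 2033 falls between 31 October 2032 and 26 February 2033, so daylight saving is in effect and Pelin District is at UTC+04:00.
22:00 Pelin District − 4h = 18:00 UTC.
1 September 2032 is a Wednesday, so the first Saturday is September 4.
1 April 2033 is a Friday, so the first Monday is April 4 and the second is April 11.
At the standard offset (UTC−05:00), 18:00 UTC − 5h = 13:00 Jorell Zone standard time.
The standard-time date in Jorell Zone, February 22, 2033, falls between 4 September 2032 and 11 April 2033, so daylight saving is in effect and Jorell Zone is at UTC−04:00.
18:00 UTC − 4h = 14:00 Jorell Zone.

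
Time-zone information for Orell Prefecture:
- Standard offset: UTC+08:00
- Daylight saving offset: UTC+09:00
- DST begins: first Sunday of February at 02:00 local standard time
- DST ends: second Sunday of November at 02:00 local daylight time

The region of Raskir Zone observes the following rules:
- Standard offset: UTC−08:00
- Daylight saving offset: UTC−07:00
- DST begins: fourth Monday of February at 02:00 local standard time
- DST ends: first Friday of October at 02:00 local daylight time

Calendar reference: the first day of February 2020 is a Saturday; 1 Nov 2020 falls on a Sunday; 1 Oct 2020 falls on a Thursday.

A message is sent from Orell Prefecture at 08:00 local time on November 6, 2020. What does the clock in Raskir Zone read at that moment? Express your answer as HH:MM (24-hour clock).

15:00

1 February 2020 is a Saturday, so the first Sunday is February 2.
1 November 2020 is a Sunday, so the first Sunday is November 1 and the second is November 8.
Daylight saving runs 2 February – 8 November; November 6, 2020 is inside that window, so Orell Prefecture is at UTC+09:00.
08:00 Orell Prefecture − 9h = 23:00 UTC (rolling into the previous day, 5 November 2020).
1 February 2020 is a Saturday, so the first Monday is February 3 and the fourth is February 24.
1 October 2020 is a Thursday, so the first Friday is October 2.
At the standard offset (UTC−08:00), 23:00 UTC − 8h = 15:00 Raskir Zone standard time.
Daylight saving runs 24 February – 2 October; the standard-time date in Raskir Zone, November 5, 2020, is outside that window, so Raskir Zone is on standard time at UTC−08:00.
23:00 UTC − 8h = 15:00 Raskir Zone.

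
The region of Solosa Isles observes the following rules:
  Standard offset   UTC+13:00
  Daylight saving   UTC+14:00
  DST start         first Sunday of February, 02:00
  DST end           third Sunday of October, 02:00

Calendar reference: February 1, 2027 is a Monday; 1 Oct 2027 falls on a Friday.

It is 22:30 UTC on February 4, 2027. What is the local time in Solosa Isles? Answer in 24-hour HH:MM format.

11:30

1 February 2027 is a Monday, so the first Sunday is February 7.
1 October 2027 is a Friday, so the first Sunday is October 3 and the third is October 17.
At the standard offset (UTC+13:00), 22:30 UTC + 13h = 11:30 Solosa Isles standard time (rolling into the next day, 5 February 2027).
Daylight saving runs 7 February – 17 October; the standard-time date in Solosa Isles, February 5, 2027, is outside that window, so Solosa Isles is on standard time at UTC+13:00.
22:30 UTC + 13h = 11:30 local (rolling into the next day, 5 February 2027).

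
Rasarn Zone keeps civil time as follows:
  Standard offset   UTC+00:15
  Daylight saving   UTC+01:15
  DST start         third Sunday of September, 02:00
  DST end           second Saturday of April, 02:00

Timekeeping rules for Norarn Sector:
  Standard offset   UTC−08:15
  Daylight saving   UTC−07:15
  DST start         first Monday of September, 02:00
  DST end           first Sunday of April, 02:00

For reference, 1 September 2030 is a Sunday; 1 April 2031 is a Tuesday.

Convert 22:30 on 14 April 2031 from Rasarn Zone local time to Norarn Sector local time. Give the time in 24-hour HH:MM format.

14:00

1 September 2030 is a Sunday, so the first Sunday is September 1 and the third is September 15.
1 April 2031 is a Tuesday, so the first Saturday is April 5 and the second is April 12.
14 April 2031 is outside the daylight-saving period (15 September 2030 – 12 April 2031), so Rasarn Zone is on standard time, UTC+00:15.
22:30 Rasarn Zone − 0h15m = 22:15 UTC.
1 September 2030 is a Sunday, so the first Monday is September 2.
1 April 2031 is a Tuesday, so the first Sunday is April 6.
At the standard offset (UTC−08:15), 22:15 UTC − 8h15m = 14:00 Norarn Sector standard time.
The standard-time date in Norarn Sector, 14 April 2031, is outside the daylight-saving period (2 September 2030 – 6 April 2031), so Norarn Sector is on standard time, UTC−08:15.
22:15 UTC − 8h15m = 14:00 Norarn Sector.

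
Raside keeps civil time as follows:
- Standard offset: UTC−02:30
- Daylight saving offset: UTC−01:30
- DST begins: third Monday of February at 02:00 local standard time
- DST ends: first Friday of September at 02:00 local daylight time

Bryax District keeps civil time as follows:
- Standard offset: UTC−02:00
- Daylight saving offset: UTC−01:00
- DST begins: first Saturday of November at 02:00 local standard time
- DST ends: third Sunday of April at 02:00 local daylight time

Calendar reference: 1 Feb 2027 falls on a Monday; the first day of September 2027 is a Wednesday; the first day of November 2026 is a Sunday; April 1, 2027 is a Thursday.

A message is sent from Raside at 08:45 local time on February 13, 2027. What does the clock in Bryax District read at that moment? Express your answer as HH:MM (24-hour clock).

10:15

1 February 2027 is a Monday, so the first Monday is February 1 and the third is February 15.
1 September 2027 is a Wednesday, so the first Friday is September 3.
Daylight saving runs 15 February – 3 September; February 13, 2027 is outside that window, so Raside is on standard time at UTC−02:30.
08:45 Raside + 2h30m = 11:15 UTC.
1 November 2026 is a Sunday, so the first Saturday is November 7.
1 April 2027 is a Thursday, so the first Sunday is April 4 and the third is April 18.
At the standard offset (UTC−02:00), 11:15 UTC − 2h = 09:15 Bryax District standard time.
The standard-time date in Bryax District, February 13, 2027, lies within the daylight-saving period (7 November 2026 – 18 April 2027), so Bryax District is on daylight time, UTC−01:00.
11:15 UTC − 1h = 10:15 Bryax District.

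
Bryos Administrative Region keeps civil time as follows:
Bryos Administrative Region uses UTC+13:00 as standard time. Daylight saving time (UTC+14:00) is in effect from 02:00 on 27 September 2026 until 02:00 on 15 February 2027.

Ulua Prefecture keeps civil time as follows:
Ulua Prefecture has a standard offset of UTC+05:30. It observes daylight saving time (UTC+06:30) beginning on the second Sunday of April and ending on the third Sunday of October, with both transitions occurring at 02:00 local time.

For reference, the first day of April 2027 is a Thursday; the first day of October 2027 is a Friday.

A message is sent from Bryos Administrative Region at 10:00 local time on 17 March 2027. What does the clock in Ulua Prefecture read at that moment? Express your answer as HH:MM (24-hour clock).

02:30

17 March 2027 does not fall between 27 September 2026 and 15 February 2027, so daylight saving is not in effect and Bryos Administrative Region is at UTC+13:00.
10:00 Bryos Administrative Region − 13h = 21:00 UTC (rolling into the previous day, 16 March 2027).
1 April 2027 is a Thursday, so the first Sunday is April 4 and the second is April 11.
1 October 2027 is a Friday, so the first Sunday is October 3 and the third is October 17.
At the standard offset (UTC+05:30), 21:00 UTC + 5h30m = 02:30 Ulua Prefecture standard time (rolling into the next day, 17 March 2027).
Daylight saving runs 11 April – 17 October; the standard-time date in Ulua Prefecture, 17 March 2027, is outside that window, so Ulua Prefecture is on standard time at UTC+05:30.
21:00 UTC + 5h30m = 02:30 Ulua Prefecture (rolling into the next day, 17 March 2027).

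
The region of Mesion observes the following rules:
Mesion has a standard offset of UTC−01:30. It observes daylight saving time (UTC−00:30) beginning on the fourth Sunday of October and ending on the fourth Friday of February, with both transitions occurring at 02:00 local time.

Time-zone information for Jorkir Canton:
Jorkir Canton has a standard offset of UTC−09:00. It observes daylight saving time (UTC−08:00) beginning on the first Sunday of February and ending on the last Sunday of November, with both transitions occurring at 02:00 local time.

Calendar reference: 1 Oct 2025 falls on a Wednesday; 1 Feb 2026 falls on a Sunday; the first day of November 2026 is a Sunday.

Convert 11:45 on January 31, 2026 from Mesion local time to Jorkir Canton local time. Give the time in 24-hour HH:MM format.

03:15

1 October 2025 is a Wednesday, so the first Sunday is October 5 and the fourth is October 26.
1 February 2026 is a Sunday, so the first Friday is February 6 and the fourth is February 27.
Daylight saving runs 26 October 2025 – 27 February 2026; January 31, 2026 is inside that window, so Mesion is at UTC−00:30.
11:45 Mesion + 0h30m = 12:15 UTC.
1 February 2026 is a Sunday, so the first Sunday is February 1.
1 November 2026 is a Sunday, so Sundays fall on 1, 8, 15, 22, 29; the last is November 29.
At the standard offset (UTC−09:00), 12:15 UTC − 9h = 03:15 Jorkir Canton standard time.
The standard-time date in Jorkir Canton, January 31, 2026, does not fall between 1 February and 29 November, so daylight saving is not in effect and Jorkir Canton is at UTC−09:00.
12:15 UTC − 9h = 03:15 Jorkir Canton.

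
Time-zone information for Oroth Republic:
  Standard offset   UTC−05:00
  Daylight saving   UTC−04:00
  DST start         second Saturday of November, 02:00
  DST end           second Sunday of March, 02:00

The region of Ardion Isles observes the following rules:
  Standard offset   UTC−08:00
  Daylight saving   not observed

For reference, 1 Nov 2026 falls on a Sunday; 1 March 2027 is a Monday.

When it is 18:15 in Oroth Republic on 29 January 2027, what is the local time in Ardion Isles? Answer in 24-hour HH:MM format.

14:15

1 November 2026 is a Sunday, so the first Saturday is November 7 and the second is November 14.
1 March 2027 is a Monday, so the first Sunday is March 7 and the second is March 14.
Daylight saving runs 14 November 2026 – 14 March 2027; 29 January 2027 is inside that window, so Oroth Republic is at UTC−04:00.
18:15 Oroth Republic + 4h = 22:15 UTC.
Ardion Isles has no daylight saving, so its offset is UTC−08:00 year-round.
22:15 UTC − 8h = 14:15 Ardion Isles.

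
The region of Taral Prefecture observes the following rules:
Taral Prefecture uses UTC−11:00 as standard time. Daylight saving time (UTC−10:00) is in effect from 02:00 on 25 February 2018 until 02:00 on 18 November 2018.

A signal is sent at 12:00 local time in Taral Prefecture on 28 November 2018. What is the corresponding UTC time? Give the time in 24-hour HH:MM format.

23:00

Daylight saving runs 25 February – 18 November; 28 November 2018 is outside that window, so Taral Prefecture is on standard time at UTC−11:00.
12:00 local + 11h = 23:00 UTC.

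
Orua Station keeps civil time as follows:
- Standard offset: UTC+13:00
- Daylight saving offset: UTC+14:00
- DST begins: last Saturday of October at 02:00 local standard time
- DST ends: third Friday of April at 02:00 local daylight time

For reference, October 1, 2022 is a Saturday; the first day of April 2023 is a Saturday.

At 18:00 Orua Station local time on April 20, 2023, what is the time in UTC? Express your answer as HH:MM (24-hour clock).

1 October 2022 is a Saturday, so Saturdays fall on 1, 8, 15, 22, 29; the last is October 29.
1 April 2023 is a Saturday, so the first Friday is April 7 and the third is April 21.
April 20, 2023 falls between 29 October 2022 and 21 April 2023, so daylight saving is in effect and Orua Station is at UTC+14:00.
18:00 local − 14h = 04:00 UTC.

04:00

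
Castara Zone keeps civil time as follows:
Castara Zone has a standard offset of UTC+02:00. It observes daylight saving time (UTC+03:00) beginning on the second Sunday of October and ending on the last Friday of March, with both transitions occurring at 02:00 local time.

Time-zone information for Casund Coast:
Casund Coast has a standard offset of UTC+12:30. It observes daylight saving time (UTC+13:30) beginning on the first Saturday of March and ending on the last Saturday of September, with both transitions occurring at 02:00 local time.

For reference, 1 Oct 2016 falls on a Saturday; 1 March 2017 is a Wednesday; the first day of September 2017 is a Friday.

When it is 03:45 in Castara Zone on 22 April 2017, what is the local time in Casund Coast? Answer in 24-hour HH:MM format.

15:15

1 October 2016 is a Saturday, so the first Sunday is October 2 and the second is October 9.
1 March 2017 is a Wednesday, so Fridays fall on 3, 10, 17, 24, 31; the last is March 31.
Daylight saving runs 9 October 2016 – 31 March 2017; 22 April 2017 is outside that window, so Castara Zone is on standard time at UTC+02:00.
03:45 Castara Zone − 2h = 01:45 UTC.
1 March 2017 is a Wednesday, so the first Saturday is March 4.
1 September 2017 is a Friday, so Saturdays fall on 2, 9, 16, 23, 30; the last is September 30.
At the standard offset (UTC+12:30), 01:45 UTC + 12h30m = 14:15 Casund Coast standard time.
Daylight saving runs 4 March – 30 September; the standard-time date in Casund Coast, 22 April 2017, is inside that window, so Casund Coast is at UTC+13:30.
01:45 UTC + 13h30m = 15:15 Casund Coast.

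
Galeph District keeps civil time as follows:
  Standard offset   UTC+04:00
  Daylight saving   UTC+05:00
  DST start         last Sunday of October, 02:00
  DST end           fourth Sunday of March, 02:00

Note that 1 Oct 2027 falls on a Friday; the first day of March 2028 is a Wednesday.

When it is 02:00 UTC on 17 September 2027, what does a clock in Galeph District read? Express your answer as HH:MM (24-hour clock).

1 October 2027 is a Friday, so Sundays fall on 3, 10, 17, 24, 31; the last is October 31.
1 March 2028 is a Wednesday, so the first Sunday is March 5 and the fourth is March 26.
At the standard offset (UTC+04:00), 02:00 UTC + 4h = 06:00 Galeph District standard time.
The standard-time date in Galeph District, 17 September 2027, is outside the daylight-saving period (31 October 2027 – 26 March 2028), so Galeph District is on standard time, UTC+04:00.
02:00 UTC + 4h = 06:00 local.

06:00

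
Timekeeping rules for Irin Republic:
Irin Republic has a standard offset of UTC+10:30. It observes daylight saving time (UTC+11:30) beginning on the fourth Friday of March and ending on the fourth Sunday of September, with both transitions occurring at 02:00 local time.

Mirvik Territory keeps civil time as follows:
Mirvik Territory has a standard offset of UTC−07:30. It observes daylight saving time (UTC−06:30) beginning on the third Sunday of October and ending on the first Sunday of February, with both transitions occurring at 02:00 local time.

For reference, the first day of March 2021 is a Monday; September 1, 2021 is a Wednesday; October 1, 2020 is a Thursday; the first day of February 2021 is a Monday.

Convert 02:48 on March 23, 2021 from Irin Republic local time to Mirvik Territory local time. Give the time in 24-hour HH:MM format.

08:48

1 March 2021 is a Monday, so the first Friday is March 5 and the fourth is March 26.
1 September 2021 is a Wednesday, so the first Sunday is September 5 and the fourth is September 26.
March 23, 2021 is outside the daylight-saving period (26 March – 26 September), so Irin Republic is on standard time, UTC+10:30.
02:48 Irin Republic − 10h30m = 16:18 UTC (rolling into the previous day, 22 March 2021).
1 October 2020 is a Thursday, so the first Sunday is October 4 and the third is October 18.
1 February 2021 is a Monday, so the first Sunday is February 7.
At the standard offset (UTC−07:30), 16:18 UTC − 7h30m = 08:48 Mirvik Territory standard time.
Daylight saving runs 18 October 2020 – 7 February 2021; the standard-time date in Mirvik Territory, March 22, 2021, is outside that window, so Mirvik Territory is on standard time at UTC−07:30.
16:18 UTC − 7h30m = 08:48 Mirvik Territory.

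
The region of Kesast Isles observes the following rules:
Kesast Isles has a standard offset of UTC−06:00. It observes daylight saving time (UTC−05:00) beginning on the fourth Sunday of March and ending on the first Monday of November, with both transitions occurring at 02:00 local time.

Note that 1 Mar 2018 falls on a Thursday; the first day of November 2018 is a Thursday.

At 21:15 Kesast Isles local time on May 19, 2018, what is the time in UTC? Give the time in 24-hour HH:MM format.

02:15

1 March 2018 is a Thursday, so the first Sunday is March 4 and the fourth is March 25.
1 November 2018 is a Thursday, so the first Monday is November 5.
May 19, 2018 lies within the daylight-saving period (25 March – 5 November), so Kesast Isles is on daylight time, UTC−05:00.
21:15 local + 5h = 02:15 UTC (rolling into the next day, 20 May 2018).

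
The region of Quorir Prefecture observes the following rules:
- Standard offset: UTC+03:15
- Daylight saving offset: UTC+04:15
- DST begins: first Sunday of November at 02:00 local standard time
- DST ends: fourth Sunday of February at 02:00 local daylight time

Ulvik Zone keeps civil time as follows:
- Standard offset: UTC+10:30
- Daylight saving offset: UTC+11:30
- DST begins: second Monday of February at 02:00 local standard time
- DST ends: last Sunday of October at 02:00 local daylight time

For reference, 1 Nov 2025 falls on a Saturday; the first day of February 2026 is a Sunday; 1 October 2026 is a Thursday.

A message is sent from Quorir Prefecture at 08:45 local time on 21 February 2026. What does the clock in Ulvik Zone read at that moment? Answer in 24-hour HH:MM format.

16:00

1 November 2025 is a Saturday, so the first Sunday is November 2.
1 February 2026 is a Sunday, so the first Sunday is February 1 and the fourth is February 22.
21 February 2026 lies within the daylight-saving period (2 November 2025 – 22 February 2026), so Quorir Prefecture is on daylight time, UTC+04:15.
08:45 Quorir Prefecture − 4h15m = 04:30 UTC.
1 February 2026 is a Sunday, so the first Monday is February 2 and the second is February 9.
1 October 2026 is a Thursday, so Sundays fall on 4, 11, 18, 25; the last is October 25.
At the standard offset (UTC+10:30), 04:30 UTC + 10h30m = 15:00 Ulvik Zone standard time.
The standard-time date in Ulvik Zone, 21 February 2026, lies within the daylight-saving period (9 February – 25 October), so Ulvik Zone is on daylight time, UTC+11:30.
04:30 UTC + 11h30m = 16:00 Ulvik Zone.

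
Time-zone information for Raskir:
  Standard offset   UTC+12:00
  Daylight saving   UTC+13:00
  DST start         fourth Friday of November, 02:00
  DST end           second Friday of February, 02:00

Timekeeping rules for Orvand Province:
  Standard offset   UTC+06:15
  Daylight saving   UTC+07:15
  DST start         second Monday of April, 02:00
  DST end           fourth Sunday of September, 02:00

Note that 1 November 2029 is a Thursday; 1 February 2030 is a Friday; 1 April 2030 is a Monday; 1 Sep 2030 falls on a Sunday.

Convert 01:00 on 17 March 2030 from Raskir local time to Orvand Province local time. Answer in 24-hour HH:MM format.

1 November 2029 is a Thursday, so the first Friday is November 2 and the fourth is November 23.
1 February 2030 is a Friday, so the first Friday is February 1 and the second is February 8.
Daylight saving runs 23 November 2029 – 8 February 2030; 17 March 2030 is outside that window, so Raskir is on standard time at UTC+12:00.
01:00 Raskir − 12h = 13:00 UTC (rolling into the previous day, 16 March 2030).
1 April 2030 is a Monday, so the first Monday is April 1 and the second is April 8.
1 September 2030 is a Sunday, so the first Sunday is September 1 and the fourth is September 22.
At the standard offset (UTC+06:15), 13:00 UTC + 6h15m = 19:15 Orvand Province standard time.
Daylight saving runs 8 April – 22 September; the standard-time date in Orvand Province, 16 March 2030, is outside that window, so Orvand Province is on standard time at UTC+06:15.
13:00 UTC + 6h15m = 19:15 Orvand Province.

19:15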